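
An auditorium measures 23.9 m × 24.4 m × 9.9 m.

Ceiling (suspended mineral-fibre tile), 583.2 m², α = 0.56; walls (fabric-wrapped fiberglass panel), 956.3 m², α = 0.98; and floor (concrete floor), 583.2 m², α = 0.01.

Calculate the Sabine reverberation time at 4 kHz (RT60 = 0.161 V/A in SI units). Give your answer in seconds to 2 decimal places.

0.73 sec

Summing Sᵢαᵢ: 326.592 + 937.174 + 5.832 → A = 1269.598 sabins.
Volume V = 23.9 × 24.4 × 9.9 = 5773.284 m³.
RT60 = 0.161 · V / A = 0.161 × 5773.284 / 1269.598 = 0.73 s.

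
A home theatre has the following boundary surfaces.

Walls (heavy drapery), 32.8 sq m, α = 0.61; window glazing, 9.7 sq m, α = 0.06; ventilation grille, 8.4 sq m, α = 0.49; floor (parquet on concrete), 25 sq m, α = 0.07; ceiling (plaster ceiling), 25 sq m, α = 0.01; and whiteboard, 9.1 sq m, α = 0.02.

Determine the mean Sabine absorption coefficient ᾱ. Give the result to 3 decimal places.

0.244

Total surface area S = 110.0 sq m.
Weighted sum Σ Sα = 26.888.
ᾱ = A/S = 0.244.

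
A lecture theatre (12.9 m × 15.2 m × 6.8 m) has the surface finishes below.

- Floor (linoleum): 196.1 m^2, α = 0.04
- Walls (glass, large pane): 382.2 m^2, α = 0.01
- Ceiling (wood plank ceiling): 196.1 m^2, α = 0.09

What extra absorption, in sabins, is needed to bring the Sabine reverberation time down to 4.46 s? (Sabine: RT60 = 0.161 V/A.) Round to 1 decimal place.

18.8 sabins

A₁ = Σ Sᵢαᵢ = 196.1×0.04 + 382.2×0.01 + 196.1×0.09 = 29.315 sabins.
For T = 4.46 s, need A₂ = 0.161·V/T = 0.161·1333.344/4.46 = 48.132 sabins.
Additional absorption ΔA = 48.132 − 29.315 = 18.8 sabins.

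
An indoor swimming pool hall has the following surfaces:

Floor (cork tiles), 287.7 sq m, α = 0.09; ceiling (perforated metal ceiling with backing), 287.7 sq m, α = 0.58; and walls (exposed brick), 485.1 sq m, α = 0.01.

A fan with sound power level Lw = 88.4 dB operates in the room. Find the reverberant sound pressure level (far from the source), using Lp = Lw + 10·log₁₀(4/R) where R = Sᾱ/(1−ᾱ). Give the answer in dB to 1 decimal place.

A = 197.610 sabins; S = 1060.5 sq m.
ᾱ = 0.1863, so room constant R = A/(1−ᾱ) = 242.854 sq m.
Lp = 88.4 + 10·log₁₀(4/242.854) = 88.4 + (-17.83) = 70.6 dB.

70.6 dB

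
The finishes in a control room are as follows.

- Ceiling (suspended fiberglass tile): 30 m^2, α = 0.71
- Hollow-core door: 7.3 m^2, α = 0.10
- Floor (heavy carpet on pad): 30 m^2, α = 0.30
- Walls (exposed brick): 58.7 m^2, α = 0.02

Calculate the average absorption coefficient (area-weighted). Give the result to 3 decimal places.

0.256

Total surface area S = 126.0 m^2.
Σ(Sᵢαᵢ) = 30×0.71 + 7.3×0.10 + 30×0.30 + 58.7×0.02 = 32.204.
ᾱ = 32.204 / 126.0 = 0.256.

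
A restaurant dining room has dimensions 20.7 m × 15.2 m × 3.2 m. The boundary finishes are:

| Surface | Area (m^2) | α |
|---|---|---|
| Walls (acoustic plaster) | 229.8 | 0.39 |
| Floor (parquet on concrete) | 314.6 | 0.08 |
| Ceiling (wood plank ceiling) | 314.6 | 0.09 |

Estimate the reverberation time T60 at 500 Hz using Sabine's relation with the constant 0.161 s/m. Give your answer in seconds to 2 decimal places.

1.13 s

Total absorption A = 229.8×0.39 + 314.6×0.08 + 314.6×0.09
  = 89.622 + 25.168 + 28.314 = 143.104 m^2 sabins.
Volume V = 20.7 × 15.2 × 3.2 = 1006.848 m³.
Sabine: RT60 = 0.161 × 1006.848 / 143.104 = 1.13 s.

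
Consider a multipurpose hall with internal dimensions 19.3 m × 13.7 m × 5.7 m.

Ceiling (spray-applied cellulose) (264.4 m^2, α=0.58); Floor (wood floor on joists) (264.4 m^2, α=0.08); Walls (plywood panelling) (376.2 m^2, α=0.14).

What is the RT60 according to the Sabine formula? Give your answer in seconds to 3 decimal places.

Equivalent absorption area: A = 264.4×0.58 + 264.4×0.08 + 376.2×0.14 = 227.172 m^2.
Room volume: 1507.137 m³.
RT60 = 0.161 · V / A = 0.161 × 1507.137 / 227.172 = 1.068 s.

1.068 seconds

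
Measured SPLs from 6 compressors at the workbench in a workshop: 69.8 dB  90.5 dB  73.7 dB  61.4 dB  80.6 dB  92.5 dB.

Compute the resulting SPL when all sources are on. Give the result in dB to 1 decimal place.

94.8 dB

Sum in the linear (power) domain: Σ 10^(Lᵢ/10) = 10^(69.8/10) + 10^(90.5/10) + 10^(73.7/10) + 10^(61.4/10) + 10^(80.6/10) + 10^(92.5/10) = 3.049e+09.
Combined level = 10 log₁₀(3.049e+09) = 94.8 dB.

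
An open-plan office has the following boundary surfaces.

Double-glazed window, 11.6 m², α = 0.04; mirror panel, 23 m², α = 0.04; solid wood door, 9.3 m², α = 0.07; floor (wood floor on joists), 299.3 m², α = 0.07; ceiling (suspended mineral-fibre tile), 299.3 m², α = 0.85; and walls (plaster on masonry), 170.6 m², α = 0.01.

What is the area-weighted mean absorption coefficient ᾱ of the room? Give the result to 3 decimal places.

0.343

Total surface area S = 813.1 m².
A = 11.6*0.04 + 23*0.04 + 9.3*0.07 + 299.3*0.07 + 299.3*0.85 + 170.6*0.01 = 279.097 sabins.
ᾱ = A/S = 0.343.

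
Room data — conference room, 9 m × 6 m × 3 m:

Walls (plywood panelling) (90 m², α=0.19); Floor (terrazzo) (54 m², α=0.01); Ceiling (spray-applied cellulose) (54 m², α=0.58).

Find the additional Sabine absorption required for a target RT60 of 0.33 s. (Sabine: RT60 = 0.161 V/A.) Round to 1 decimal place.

Total absorption A₁ = 90×0.19 + 54×0.01 + 54×0.58
  = 17.100 + 0.540 + 31.320 = 48.960 m² sabins.
Target A₂ = 0.161·162/0.33 = 79.036 sabins (V = 162 m³).
Additional absorption ΔA = 79.036 − 48.960 = 30.1 sabins.

30.1 sabins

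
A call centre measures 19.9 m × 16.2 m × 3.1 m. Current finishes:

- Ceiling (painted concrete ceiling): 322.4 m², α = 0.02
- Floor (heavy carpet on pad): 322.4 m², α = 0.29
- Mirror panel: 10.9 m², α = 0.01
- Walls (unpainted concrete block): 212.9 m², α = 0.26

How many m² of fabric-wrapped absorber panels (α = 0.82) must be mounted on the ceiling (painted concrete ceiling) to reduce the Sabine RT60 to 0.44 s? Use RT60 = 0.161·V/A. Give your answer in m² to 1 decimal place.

Total absorption A₁ = 322.4·0.02 + 322.4·0.29 + 10.9·0.01 + 212.9·0.26
  = 6.448 + 93.496 + 0.109 + 55.354 = 155.407 m² sabins.
Required A₂ = 0.161·999.378/0.44 = 365.681 sabins.
Absorption to add: 365.681 − 155.407 = 210.274 sabins.
Net gain per m²: Δα = 0.82 − 0.02 = 0.80.
Panel area = 210.274 / 0.80 = 262.8 m².

262.8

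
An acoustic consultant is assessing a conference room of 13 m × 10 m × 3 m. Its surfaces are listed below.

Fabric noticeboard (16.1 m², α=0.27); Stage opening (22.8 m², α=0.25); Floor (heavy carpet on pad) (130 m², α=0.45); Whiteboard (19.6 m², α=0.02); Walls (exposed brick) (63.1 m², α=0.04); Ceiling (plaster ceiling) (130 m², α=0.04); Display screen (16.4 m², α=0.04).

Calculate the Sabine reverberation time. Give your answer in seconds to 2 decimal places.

0.81 seconds

Summing Sᵢαᵢ: 4.347 + 5.700 + 58.500 + 0.392 + 2.524 + 5.200 + 0.656 → A = 77.319 sabins.
Volume V = 13 × 10 × 3 = 390 m³.
RT60 = 0.161 · V / A = 0.161 × 390 / 77.319 = 0.81 s.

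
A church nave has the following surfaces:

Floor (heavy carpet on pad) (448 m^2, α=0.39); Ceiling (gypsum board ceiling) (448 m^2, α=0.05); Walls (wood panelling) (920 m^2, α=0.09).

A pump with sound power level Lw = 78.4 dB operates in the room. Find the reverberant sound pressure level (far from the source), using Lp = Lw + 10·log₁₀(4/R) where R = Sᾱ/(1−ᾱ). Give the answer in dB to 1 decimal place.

59.2 dB

Σ(Sᵢαᵢ) = 448×0.39 + 448×0.05 + 920×0.09 = 279.920; total area S = 1816.0 m^2.
ᾱ = 279.920/1816.0 = 0.1541; R = Sᾱ/(1−ᾱ) = 279.920/(1−0.1541) = 330.914 m^2.
Lp = 78.4 + 10·log₁₀(4/330.914) = 78.4 + (-19.18) = 59.2 dB.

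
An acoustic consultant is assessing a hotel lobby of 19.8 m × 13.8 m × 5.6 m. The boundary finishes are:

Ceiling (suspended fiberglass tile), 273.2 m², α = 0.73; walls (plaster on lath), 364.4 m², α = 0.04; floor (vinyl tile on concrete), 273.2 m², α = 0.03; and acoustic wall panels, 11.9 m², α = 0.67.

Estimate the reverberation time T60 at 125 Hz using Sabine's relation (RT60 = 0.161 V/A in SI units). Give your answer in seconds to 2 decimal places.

Summing Sᵢαᵢ: 199.436 + 14.576 + 8.196 + 7.973 → A = 230.181 sabins.
V = 19.8·13.8·5.6 = 1530.144 m³.
Sabine: RT60 = 0.161 × 1530.144 / 230.181 = 1.07 s.

1.07 s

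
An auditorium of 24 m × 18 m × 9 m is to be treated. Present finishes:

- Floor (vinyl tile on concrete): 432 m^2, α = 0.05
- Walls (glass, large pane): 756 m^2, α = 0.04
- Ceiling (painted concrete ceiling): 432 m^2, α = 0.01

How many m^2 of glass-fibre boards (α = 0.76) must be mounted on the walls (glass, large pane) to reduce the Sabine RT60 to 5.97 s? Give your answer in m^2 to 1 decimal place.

67.6

Summing Sᵢαᵢ: 21.600 + 30.240 + 4.320 → A₁ = 56.160 sabins.
Required A₂ = 0.161·3888/5.97 = 104.852 sabins.
ΔA needed = 104.852 − 56.160 = 48.692 sabins.
Net gain per m^2: Δα = 0.76 − 0.04 = 0.72.
Area = ΔA/Δα = 48.692/0.72 = 67.6 m^2.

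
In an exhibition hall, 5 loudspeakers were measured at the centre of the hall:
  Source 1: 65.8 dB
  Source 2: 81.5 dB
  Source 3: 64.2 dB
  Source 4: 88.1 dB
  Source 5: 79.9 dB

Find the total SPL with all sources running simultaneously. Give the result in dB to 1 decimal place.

Converting to relative power and adding: 10^(65.8/10) + 10^(81.5/10) + 10^(64.2/10) + 10^(88.1/10) + 10^(79.9/10) = 8.911e+08.
L_total = 10·log₁₀(8.911e+08) = 89.5 dB.

89.5 dB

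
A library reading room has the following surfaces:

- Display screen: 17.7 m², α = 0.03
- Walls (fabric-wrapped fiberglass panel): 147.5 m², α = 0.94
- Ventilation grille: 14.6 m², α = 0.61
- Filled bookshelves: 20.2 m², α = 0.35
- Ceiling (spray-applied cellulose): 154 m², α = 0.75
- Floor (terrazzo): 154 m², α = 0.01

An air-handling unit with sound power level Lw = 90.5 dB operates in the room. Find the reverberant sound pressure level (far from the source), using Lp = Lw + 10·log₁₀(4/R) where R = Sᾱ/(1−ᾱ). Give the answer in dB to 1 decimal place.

68.8 dB

Σ(Sᵢαᵢ) = 17.7×0.03 + 147.5×0.94 + 14.6×0.61 + 20.2×0.35 + 154×0.75 + 154×0.01 = 272.197; total area S = 508.0 m².
ᾱ = 0.5358, so room constant R = A/(1−ᾱ) = 586.379 m².
Lp = 90.5 + 10·log₁₀(4/586.379) = 90.5 + (-21.66) = 68.8 dB.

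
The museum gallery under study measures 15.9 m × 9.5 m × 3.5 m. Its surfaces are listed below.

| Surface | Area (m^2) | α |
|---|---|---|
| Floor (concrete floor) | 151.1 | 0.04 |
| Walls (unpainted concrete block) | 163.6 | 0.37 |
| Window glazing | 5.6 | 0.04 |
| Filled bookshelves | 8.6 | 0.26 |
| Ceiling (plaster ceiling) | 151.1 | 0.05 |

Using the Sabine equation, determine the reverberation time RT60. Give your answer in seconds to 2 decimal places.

1.11 seconds

Equivalent absorption area: A = 151.1×0.04 + 163.6×0.37 + 5.6×0.04 + 8.6×0.26 + 151.1×0.05 = 76.591 m^2.
Room volume: 528.675 m³.
Sabine: RT60 = 0.161 × 528.675 / 76.591 = 1.11 s.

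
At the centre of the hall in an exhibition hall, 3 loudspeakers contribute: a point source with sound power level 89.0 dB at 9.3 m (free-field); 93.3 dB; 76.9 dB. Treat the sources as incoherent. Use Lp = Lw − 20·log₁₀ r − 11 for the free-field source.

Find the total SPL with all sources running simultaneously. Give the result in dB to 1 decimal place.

93.4 dB

Source at 9.3 m: Lp = 89.0 − 20·log₁₀(9.3) − 11 = 58.6 dB.
Sum in the linear (power) domain: Σ 10^(Lᵢ/10) = 10^(58.6/10) + 10^(93.3/10) + 10^(76.9/10) = 2.188e+09.
Combined level = 10 log₁₀(2.188e+09) = 93.4 dB.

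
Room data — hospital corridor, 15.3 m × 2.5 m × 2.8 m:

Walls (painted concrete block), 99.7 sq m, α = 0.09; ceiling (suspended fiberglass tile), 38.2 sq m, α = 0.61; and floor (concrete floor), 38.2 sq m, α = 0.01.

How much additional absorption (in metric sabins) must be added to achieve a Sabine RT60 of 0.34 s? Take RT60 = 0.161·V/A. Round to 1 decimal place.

18.1 sabins

Total absorption A₁ = 99.7·0.09 + 38.2·0.61 + 38.2·0.01
  = 8.973 + 23.302 + 0.382 = 32.657 sq m sabins.
Target A₂ = 0.161·107.1/0.34 = 50.715 sabins (V = 107.1 m³).
Shortfall: 50.715 − 32.657 = 18.1 sabins.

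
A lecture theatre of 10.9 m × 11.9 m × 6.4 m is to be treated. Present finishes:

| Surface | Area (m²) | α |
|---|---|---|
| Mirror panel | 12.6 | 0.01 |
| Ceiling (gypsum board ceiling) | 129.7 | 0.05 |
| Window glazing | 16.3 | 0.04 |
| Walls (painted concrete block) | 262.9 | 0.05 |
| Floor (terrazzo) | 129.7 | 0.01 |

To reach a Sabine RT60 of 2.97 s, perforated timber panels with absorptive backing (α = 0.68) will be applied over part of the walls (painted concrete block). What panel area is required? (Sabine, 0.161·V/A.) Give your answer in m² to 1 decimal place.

Total absorption A₁ = 12.6*0.01 + 129.7*0.05 + 16.3*0.04 + 262.9*0.05 + 129.7*0.01
  = 0.126 + 6.485 + 0.652 + 13.145 + 1.297 = 21.705 m² sabins.
Required A₂ = 0.161·830.144/2.97 = 45.001 sabins.
ΔA needed = 45.001 − 21.705 = 23.296 sabins.
Each m² of panel replacing the walls (painted concrete block) adds (0.68 − 0.05) = 0.63 sabins.
Panel area = 23.296 / 0.63 = 37.0 m².

37.0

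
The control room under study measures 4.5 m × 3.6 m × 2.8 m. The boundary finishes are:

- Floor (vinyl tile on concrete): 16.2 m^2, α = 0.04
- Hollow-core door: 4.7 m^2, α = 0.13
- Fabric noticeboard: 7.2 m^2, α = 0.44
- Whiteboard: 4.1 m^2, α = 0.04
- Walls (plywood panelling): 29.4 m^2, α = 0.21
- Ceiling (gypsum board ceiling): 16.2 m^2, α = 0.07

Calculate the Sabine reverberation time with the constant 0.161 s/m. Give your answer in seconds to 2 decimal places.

Total absorption A = 16.2*0.04 + 4.7*0.13 + 7.2*0.44 + 4.1*0.04 + 29.4*0.21 + 16.2*0.07
  = 0.648 + 0.611 + 3.168 + 0.164 + 6.174 + 1.134 = 11.899 m^2 sabins.
V = 4.5·3.6·2.8 = 45.36 m³.
T = 0.161 V/A = 0.161·45.36/11.899 = 0.61 s.

0.61 s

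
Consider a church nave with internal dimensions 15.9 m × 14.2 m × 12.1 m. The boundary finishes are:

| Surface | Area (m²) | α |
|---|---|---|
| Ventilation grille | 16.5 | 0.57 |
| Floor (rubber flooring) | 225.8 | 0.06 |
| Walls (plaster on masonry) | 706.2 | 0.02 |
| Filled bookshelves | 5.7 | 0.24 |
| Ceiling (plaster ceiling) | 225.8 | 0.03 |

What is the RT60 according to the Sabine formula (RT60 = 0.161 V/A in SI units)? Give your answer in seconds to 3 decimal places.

A = Σ Sᵢαᵢ = 16.5·0.57 + 225.8·0.06 + 706.2·0.02 + 5.7·0.24 + 225.8·0.03 = 45.219 sabins.
V = 15.9·14.2·12.1 = 2731.938 m³.
T = 0.161 V/A = 0.161·2731.938/45.219 = 9.727 s.

9.727 sec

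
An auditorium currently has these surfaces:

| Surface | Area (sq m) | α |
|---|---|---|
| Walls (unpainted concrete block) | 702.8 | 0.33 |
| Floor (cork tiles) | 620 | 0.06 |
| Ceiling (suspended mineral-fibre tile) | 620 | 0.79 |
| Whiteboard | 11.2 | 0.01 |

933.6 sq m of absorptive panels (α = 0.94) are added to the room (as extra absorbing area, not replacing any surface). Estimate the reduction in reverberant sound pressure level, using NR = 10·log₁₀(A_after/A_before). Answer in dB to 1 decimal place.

Equivalent absorption area: A_before = 702.8*0.33 + 620*0.06 + 620*0.79 + 11.2*0.01 = 759.036 sq m.
Treatment contributes 933.6·0.94 = 877.584 sabins.
A_after = 759.036 + 877.584 = 1636.620 sabins.
Reduction = 10 log₁₀(A_after/A_before) = 10 log₁₀(2.1562) = 3.3 dB.

3.3 dB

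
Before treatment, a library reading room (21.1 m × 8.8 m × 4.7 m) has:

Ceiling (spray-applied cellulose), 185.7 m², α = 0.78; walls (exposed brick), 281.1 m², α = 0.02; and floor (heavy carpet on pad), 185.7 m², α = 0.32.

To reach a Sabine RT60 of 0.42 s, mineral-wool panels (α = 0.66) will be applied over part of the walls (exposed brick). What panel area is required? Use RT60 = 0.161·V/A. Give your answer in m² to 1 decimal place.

194.8

Total absorption A₁ = 185.7*0.78 + 281.1*0.02 + 185.7*0.32
  = 144.846 + 5.622 + 59.424 = 209.892 m² sabins.
Required A₂ = 0.161·872.696/0.42 = 334.533 sabins.
Absorption to add: 334.533 − 209.892 = 124.641 sabins.
Net gain per m²: Δα = 0.66 − 0.02 = 0.64.
Panel area = 124.641 / 0.64 = 194.8 m².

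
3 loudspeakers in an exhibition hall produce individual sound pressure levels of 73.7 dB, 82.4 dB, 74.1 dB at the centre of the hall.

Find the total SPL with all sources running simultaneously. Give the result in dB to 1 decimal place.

83.5 dB

Sum in the linear (power) domain: Σ 10^(Lᵢ/10) = 10^(73.7/10) + 10^(82.4/10) + 10^(74.1/10) = 2.229e+08.
Back to dB: 10·log₁₀ Σ = 83.5 dB.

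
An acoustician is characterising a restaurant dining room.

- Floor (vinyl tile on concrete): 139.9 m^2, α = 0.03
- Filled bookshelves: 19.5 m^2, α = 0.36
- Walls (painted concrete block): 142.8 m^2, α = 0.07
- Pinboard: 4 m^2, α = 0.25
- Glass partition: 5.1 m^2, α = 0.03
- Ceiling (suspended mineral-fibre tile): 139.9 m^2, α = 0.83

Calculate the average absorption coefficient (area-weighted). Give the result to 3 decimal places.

0.307

S = Σ Sᵢ = 139.9 + 19.5 + 142.8 + 4 + 5.1 + 139.9 = 451.2 m^2.
Weighted sum Σ Sα = 138.483.
ᾱ = A/S = 0.307.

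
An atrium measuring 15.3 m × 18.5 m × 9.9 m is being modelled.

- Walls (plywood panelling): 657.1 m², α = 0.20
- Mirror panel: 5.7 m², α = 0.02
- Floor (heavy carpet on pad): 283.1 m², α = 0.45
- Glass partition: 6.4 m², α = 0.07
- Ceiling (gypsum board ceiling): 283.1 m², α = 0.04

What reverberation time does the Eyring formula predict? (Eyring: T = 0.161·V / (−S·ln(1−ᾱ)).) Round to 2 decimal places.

1.48 seconds

Total surface area S = 657.1 + 5.7 + 283.1 + 6.4 + 283.1 = 1235.4 m².
Absorption A = 657.1·0.20 + 5.7·0.02 + 283.1·0.45 + 6.4·0.07 + 283.1·0.04 = 270.701 sabins.
ᾱ = 270.701 / 1235.4 = 0.2191.
−S·ln(1−ᾱ) = −1235.4 × ln(1 − 0.2191) = 305.525.
V = 15.3 × 18.5 × 9.9 = 2802.195 m³.
RT60 = 0.161 × 2802.195 / 305.525 = 1.48 s.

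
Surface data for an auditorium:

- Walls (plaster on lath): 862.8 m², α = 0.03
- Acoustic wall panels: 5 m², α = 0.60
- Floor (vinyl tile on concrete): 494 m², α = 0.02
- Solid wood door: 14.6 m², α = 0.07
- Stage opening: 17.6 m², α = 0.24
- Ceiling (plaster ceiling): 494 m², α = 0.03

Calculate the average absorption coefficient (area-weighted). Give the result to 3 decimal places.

Total surface area S = 1888.0 m².
A = 862.8*0.03 + 5*0.60 + 494*0.02 + 14.6*0.07 + 17.6*0.24 + 494*0.03 = 58.830 sabins.
ᾱ = 58.830 / 1888.0 = 0.031.

0.031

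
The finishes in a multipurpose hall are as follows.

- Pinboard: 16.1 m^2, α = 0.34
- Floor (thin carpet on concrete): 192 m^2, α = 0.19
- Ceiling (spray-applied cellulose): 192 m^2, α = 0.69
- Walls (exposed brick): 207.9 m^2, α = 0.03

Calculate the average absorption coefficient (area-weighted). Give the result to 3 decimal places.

0.297

S = Σ Sᵢ = 16.1 + 192 + 192 + 207.9 = 608.0 m^2.
Σ(Sᵢαᵢ) = 16.1×0.34 + 192×0.19 + 192×0.69 + 207.9×0.03 = 180.671.
ᾱ = 180.671 / 608.0 = 0.297.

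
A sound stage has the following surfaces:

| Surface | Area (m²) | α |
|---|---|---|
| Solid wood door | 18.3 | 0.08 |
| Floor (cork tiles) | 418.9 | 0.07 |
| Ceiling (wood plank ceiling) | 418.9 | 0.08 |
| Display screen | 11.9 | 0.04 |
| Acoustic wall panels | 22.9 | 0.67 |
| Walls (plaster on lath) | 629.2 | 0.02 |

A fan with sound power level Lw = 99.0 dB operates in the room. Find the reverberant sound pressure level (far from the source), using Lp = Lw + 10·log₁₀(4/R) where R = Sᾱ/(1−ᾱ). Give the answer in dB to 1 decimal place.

85.1 dB

Σ(Sᵢαᵢ) = 18.3·0.08 + 418.9·0.07 + 418.9·0.08 + 11.9·0.04 + 22.9·0.67 + 629.2·0.02 = 92.702; total area S = 1520.1 m².
ᾱ = 0.0610, so room constant R = A/(1−ᾱ) = 98.724 m².
Lp = 99.0 + 10·log₁₀(4/98.724) = 99.0 + (-13.92) = 85.1 dB.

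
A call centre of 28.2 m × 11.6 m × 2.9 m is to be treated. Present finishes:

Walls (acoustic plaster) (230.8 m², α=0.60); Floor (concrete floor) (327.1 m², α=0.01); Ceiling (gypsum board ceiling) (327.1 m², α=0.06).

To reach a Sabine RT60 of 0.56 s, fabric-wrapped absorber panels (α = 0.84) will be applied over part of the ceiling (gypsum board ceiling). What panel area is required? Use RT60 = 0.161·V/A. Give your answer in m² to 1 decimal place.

A₁ = Σ Sᵢαᵢ = 230.8·0.60 + 327.1·0.01 + 327.1·0.06 = 161.377 sabins.
Required A₂ = 0.161·948.648/0.56 = 272.736 sabins.
Absorption to add: 272.736 − 161.377 = 111.359 sabins.
Net gain per m²: Δα = 0.84 − 0.06 = 0.78.
Area = ΔA/Δα = 111.359/0.78 = 142.8 m².

142.8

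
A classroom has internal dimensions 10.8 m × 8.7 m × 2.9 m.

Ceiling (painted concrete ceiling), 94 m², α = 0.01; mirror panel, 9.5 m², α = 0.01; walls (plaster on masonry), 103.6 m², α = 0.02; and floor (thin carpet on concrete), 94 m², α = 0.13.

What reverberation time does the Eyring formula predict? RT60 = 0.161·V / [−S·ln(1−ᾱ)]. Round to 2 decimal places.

S = Σ Sᵢ = 301.1 m².
Σ(Sᵢαᵢ) = 94·0.01 + 9.5·0.01 + 103.6·0.02 + 94·0.13 = 15.327.
ᾱ = 15.327 / 301.1 = 0.0509.
Eyring denominator: −S ln(1−ᾱ) = 15.730.
V = 10.8 × 8.7 × 2.9 = 272.484 m³.
T = 0.161·V/[−S·ln(1−ᾱ)] = 0.161·272.484/15.730 = 2.79 s.

2.79 s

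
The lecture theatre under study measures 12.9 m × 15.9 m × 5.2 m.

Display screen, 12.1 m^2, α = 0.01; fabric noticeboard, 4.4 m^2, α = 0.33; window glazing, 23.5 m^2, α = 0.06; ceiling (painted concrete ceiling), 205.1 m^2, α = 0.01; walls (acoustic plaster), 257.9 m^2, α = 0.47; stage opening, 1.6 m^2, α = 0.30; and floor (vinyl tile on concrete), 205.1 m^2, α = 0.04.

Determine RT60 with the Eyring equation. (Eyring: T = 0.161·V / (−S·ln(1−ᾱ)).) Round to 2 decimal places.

1.15 seconds

S = Σ Sᵢ = 709.7 m^2.
Σ(Sᵢαᵢ) = 12.1·0.01 + 4.4·0.33 + 23.5·0.06 + 205.1·0.01 + 257.9·0.47 + 1.6·0.30 + 205.1·0.04 = 134.931.
ᾱ = 134.931 / 709.7 = 0.1901.
Eyring denominator: −S ln(1−ᾱ) = 149.636.
V = 12.9 × 15.9 × 5.2 = 1066.572 m³.
T = 0.161·V/[−S·ln(1−ᾱ)] = 0.161·1066.572/149.636 = 1.15 s.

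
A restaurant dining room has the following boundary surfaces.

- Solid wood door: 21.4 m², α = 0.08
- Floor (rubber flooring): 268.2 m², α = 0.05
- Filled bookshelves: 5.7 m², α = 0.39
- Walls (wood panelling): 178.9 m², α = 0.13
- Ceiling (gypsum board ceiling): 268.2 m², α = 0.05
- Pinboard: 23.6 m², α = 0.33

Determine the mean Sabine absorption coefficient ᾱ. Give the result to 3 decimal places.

Total surface area S = 766.0 m².
A = 21.4*0.08 + 268.2*0.05 + 5.7*0.39 + 178.9*0.13 + 268.2*0.05 + 23.6*0.33 = 61.800 sabins.
ᾱ = A/S = 0.081.

0.081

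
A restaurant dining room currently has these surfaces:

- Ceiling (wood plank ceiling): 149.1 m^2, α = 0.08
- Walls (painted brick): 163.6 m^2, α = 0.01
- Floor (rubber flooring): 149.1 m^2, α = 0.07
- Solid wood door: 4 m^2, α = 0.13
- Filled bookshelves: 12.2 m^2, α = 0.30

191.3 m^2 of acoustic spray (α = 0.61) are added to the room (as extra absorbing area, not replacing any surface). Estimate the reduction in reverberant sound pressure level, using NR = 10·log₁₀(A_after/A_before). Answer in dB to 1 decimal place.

Total absorption A_before = 149.1×0.08 + 163.6×0.01 + 149.1×0.07 + 4×0.13 + 12.2×0.30
  = 11.928 + 1.636 + 10.437 + 0.520 + 3.660 = 28.181 m^2 sabins.
Treatment contributes 191.3·0.61 = 116.693 sabins.
New total A_after = 144.874 sabins.
NR = 10·log₁₀(144.874/28.181) = 7.1 dB.

7.1 dB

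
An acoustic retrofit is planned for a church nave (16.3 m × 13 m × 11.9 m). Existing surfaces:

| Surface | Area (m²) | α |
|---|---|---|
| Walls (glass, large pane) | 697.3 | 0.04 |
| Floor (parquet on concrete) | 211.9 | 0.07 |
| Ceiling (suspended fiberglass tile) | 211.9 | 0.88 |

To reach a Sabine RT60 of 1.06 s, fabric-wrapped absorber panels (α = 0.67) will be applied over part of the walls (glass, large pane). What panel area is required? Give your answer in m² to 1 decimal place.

Summing Sᵢαᵢ: 27.892 + 14.833 + 186.472 → A₁ = 229.197 sabins.
V = 2521.61 m³. Target absorption A₂ = 0.161 × 2521.61 / 1.06 = 382.999 sabins.
ΔA needed = 382.999 − 229.197 = 153.802 sabins.
Net gain per m²: Δα = 0.67 − 0.04 = 0.63.
Panel area = 153.802 / 0.63 = 244.1 m².

244.1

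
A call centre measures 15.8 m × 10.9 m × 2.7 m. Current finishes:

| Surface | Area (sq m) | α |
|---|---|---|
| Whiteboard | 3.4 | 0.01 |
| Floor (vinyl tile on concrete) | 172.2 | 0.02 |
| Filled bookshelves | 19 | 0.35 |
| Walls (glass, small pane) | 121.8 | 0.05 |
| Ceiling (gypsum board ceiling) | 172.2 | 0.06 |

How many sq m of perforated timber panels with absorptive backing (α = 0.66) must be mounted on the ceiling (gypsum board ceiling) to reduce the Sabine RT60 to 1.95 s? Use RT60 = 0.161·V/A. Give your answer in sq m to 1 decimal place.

Equivalent absorption area: A₁ = 3.4·0.01 + 172.2·0.02 + 19·0.35 + 121.8·0.05 + 172.2·0.06 = 26.550 sq m.
Required A₂ = 0.161·464.994/1.95 = 38.392 sabins.
Absorption to add: 38.392 − 26.550 = 11.842 sabins.
Net gain per sq m: Δα = 0.66 − 0.06 = 0.60.
Panel area = 11.842 / 0.60 = 19.7 sq m.

19.7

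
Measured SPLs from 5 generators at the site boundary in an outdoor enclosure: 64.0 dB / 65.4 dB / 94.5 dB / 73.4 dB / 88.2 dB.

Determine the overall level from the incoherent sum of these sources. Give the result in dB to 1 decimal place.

Sum in the linear (power) domain: Σ 10^(Lᵢ/10) = 10^(64.0/10) + 10^(65.4/10) + 10^(94.5/10) + 10^(73.4/10) + 10^(88.2/10) = 3.507e+09.
Back to dB: 10·log₁₀ Σ = 95.4 dB.

95.4 dB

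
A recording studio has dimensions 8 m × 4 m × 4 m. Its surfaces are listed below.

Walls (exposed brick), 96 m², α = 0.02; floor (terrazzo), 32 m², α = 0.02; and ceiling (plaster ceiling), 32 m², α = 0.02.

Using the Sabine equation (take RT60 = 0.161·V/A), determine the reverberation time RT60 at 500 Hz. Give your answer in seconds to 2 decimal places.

A = Σ Sᵢαᵢ = 96·0.02 + 32·0.02 + 32·0.02 = 3.200 sabins.
V = 8·4·4 = 128 m³.
T = 0.161 V/A = 0.161·128/3.200 = 6.44 s.

6.44 s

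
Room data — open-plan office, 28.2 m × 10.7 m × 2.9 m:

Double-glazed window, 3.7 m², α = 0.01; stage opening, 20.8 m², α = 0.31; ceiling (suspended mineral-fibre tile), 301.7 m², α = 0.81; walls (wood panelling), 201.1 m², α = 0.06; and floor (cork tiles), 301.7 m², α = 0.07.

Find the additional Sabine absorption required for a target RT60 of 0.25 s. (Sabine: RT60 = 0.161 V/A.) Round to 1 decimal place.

Total absorption A₁ = 3.7·0.01 + 20.8·0.31 + 301.7·0.81 + 201.1·0.06 + 301.7·0.07
  = 0.037 + 6.448 + 244.377 + 12.066 + 21.119 = 284.047 m² sabins.
Target A₂ = 0.161·875.046/0.25 = 563.530 sabins (V = 875.046 m³).
ΔA = A₂ − A₁ = 563.530 − 284.047 = 279.5 sabins.

279.5 sabins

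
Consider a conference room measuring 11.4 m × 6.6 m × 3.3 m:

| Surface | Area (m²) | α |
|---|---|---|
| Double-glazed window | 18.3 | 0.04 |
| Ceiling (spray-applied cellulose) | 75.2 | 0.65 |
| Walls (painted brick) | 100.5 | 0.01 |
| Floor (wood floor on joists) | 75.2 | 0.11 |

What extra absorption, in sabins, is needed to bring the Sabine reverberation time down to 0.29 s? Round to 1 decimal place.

A₁ = Σ Sᵢαᵢ = 18.3×0.04 + 75.2×0.65 + 100.5×0.01 + 75.2×0.11 = 58.889 sabins.
For T = 0.29 s, need A₂ = 0.161·V/T = 0.161·248.292/0.29 = 137.845 sabins.
Additional absorption ΔA = 137.845 − 58.889 = 79.0 sabins.

79.0 sabins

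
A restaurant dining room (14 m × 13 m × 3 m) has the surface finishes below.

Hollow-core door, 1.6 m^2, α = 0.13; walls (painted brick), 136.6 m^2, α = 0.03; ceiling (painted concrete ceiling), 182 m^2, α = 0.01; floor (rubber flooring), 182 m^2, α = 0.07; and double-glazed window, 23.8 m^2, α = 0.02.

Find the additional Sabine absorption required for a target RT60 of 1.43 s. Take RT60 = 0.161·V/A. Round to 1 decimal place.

42.1 sabins

A₁ = Σ Sᵢαᵢ = 1.6·0.13 + 136.6·0.03 + 182·0.01 + 182·0.07 + 23.8·0.02 = 19.342 sabins.
For T = 1.43 s, need A₂ = 0.161·V/T = 0.161·546/1.43 = 61.473 sabins.
ΔA = A₂ − A₁ = 61.473 − 19.342 = 42.1 sabins.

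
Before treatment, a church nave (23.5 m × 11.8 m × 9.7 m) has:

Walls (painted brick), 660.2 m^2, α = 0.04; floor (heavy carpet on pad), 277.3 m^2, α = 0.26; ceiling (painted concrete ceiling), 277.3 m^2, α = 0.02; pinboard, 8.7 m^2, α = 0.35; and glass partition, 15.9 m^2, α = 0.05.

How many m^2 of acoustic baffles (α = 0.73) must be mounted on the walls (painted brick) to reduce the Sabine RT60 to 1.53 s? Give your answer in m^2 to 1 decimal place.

Total absorption A₁ = 660.2*0.04 + 277.3*0.26 + 277.3*0.02 + 8.7*0.35 + 15.9*0.05
  = 26.408 + 72.098 + 5.546 + 3.045 + 0.795 = 107.892 m^2 sabins.
V = 2689.81 m³. Target absorption A₂ = 0.161 × 2689.81 / 1.53 = 283.045 sabins.
ΔA needed = 283.045 − 107.892 = 175.153 sabins.
Each m^2 of panel replacing the walls (painted brick) adds (0.73 − 0.04) = 0.69 sabins.
Area = ΔA/Δα = 175.153/0.69 = 253.8 m^2.

253.8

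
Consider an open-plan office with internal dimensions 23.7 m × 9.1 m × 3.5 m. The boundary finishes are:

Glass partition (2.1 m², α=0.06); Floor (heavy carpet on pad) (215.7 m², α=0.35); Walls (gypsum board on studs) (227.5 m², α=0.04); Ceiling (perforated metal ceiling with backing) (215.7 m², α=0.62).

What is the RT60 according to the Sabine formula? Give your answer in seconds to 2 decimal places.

Total absorption A = 2.1*0.06 + 215.7*0.35 + 227.5*0.04 + 215.7*0.62
  = 0.126 + 75.495 + 9.100 + 133.734 = 218.455 m² sabins.
Room volume: 754.845 m³.
RT60 = 0.161 · V / A = 0.161 × 754.845 / 218.455 = 0.56 s.

0.56 seconds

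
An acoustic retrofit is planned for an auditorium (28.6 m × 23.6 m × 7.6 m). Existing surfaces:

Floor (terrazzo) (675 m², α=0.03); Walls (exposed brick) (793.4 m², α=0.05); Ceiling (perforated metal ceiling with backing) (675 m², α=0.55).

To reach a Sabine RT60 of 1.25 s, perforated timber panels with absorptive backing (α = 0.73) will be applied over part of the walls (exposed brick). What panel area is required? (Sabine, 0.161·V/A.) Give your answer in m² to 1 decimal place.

337.6

Summing Sᵢαᵢ: 20.250 + 39.670 + 371.250 → A₁ = 431.170 sabins.
V = 5129.696 m³. Target absorption A₂ = 0.161 × 5129.696 / 1.25 = 660.705 sabins.
Absorption to add: 660.705 − 431.170 = 229.535 sabins.
Net gain per m²: Δα = 0.73 − 0.05 = 0.68.
Panel area = 229.535 / 0.68 = 337.6 m².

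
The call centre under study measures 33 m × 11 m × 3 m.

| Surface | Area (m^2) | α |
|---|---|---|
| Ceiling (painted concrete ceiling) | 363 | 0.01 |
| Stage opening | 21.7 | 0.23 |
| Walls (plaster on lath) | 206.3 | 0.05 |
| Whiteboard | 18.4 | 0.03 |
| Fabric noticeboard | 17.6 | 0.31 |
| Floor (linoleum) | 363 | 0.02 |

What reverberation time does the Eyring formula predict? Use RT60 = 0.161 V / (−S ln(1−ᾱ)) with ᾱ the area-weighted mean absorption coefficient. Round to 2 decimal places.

5.36 s

S = Σ Sᵢ = 990.0 m^2.
Absorption A = 363·0.01 + 21.7·0.23 + 206.3·0.05 + 18.4·0.03 + 17.6·0.31 + 363·0.02 = 32.204 sabins.
ᾱ = 32.204 / 990.0 = 0.0325.
−S·ln(1−ᾱ) = −990.0 × ln(1 − 0.0325) = 32.709.
V = 33 × 11 × 3 = 1089 m³.
RT60 = 0.161 × 1089 / 32.709 = 5.36 s.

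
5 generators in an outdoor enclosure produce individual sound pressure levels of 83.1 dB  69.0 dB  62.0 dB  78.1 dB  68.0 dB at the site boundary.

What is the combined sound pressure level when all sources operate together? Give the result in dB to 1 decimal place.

Σ 10^(Lᵢ/10) = 2.846e+08.
L_total = 10·log₁₀(2.846e+08) = 84.5 dB.

84.5 dB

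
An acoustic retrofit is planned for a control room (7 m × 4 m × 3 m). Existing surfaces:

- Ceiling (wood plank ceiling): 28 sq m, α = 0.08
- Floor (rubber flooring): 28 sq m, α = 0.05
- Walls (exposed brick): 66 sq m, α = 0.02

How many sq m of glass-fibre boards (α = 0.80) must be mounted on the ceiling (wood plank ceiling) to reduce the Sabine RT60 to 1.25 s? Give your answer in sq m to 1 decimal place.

8.1

Total absorption A₁ = 28*0.08 + 28*0.05 + 66*0.02
  = 2.240 + 1.400 + 1.320 = 4.960 sq m sabins.
Required A₂ = 0.161·84/1.25 = 10.819 sabins.
Absorption to add: 10.819 − 4.960 = 5.859 sabins.
Each sq m of panel replacing the ceiling (wood plank ceiling) adds (0.80 − 0.08) = 0.72 sabins.
Panel area = 5.859 / 0.72 = 8.1 sq m.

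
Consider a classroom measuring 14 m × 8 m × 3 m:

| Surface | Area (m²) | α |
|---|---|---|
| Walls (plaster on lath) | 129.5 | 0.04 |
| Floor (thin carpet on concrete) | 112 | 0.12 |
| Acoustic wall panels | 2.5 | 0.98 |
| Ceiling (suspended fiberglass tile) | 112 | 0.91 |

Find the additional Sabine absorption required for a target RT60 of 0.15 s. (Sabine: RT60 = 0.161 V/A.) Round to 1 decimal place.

Summing Sᵢαᵢ: 5.180 + 13.440 + 2.450 + 101.920 → A₁ = 122.990 sabins.
Target A₂ = 0.161·336/0.15 = 360.640 sabins (V = 336 m³).
ΔA = A₂ − A₁ = 360.640 − 122.990 = 237.7 sabins.

237.7 sabins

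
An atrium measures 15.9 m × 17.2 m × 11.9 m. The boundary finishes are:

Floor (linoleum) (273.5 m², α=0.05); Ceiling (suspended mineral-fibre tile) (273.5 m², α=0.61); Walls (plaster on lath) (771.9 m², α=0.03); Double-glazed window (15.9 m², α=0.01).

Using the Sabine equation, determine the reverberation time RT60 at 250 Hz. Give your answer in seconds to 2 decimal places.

2.57 sec

Total absorption A = 273.5·0.05 + 273.5·0.61 + 771.9·0.03 + 15.9·0.01
  = 13.675 + 166.835 + 23.157 + 0.159 = 203.826 m² sabins.
Volume V = 15.9 × 17.2 × 11.9 = 3254.412 m³.
RT60 = 0.161 · V / A = 0.161 × 3254.412 / 203.826 = 2.57 s.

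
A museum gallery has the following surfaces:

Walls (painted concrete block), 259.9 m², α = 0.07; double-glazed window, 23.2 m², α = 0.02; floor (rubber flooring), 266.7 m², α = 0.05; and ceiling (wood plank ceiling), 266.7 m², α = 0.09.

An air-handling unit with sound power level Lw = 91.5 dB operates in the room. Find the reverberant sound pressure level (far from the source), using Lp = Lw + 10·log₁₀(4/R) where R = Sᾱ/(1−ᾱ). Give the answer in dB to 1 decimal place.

A = 55.995 sabins; S = 816.5 m².
ᾱ = 0.0686, so room constant R = A/(1−ᾱ) = 60.119 m².
Lp = Lw + 10 log₁₀(4/R) = 91.5 -11.77 = 79.7 dB.

79.7 dB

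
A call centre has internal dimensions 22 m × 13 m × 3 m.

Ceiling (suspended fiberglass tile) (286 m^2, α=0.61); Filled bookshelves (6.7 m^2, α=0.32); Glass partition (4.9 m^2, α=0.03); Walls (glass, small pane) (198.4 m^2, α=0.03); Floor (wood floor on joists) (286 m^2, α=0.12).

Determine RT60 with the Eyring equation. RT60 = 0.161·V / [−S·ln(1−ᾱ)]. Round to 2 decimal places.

S = Σ Sᵢ = 782.0 m^2.
Σ(Sᵢαᵢ) = 286·0.61 + 6.7·0.32 + 4.9·0.03 + 198.4·0.03 + 286·0.12 = 217.023.
ᾱ = 217.023 / 782.0 = 0.2775.
−S·ln(1−ᾱ) = −782.0 × ln(1 − 0.2775) = 254.180.
V = 22 × 13 × 3 = 858 m³.
T = 0.161·V/[−S·ln(1−ᾱ)] = 0.161·858/254.180 = 0.54 s.

0.54 seconds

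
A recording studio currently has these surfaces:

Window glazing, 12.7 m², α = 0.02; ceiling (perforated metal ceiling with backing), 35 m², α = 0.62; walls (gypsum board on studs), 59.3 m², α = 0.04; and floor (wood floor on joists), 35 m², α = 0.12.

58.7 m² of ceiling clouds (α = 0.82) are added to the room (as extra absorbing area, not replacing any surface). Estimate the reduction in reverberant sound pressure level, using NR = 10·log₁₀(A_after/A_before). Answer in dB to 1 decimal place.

4.3 dB

Summing Sᵢαᵢ: 0.254 + 21.700 + 2.372 + 4.200 → A_before = 28.526 sabins.
Added absorption = 58.7 × 0.82 = 48.134 sabins.
A_after = 28.526 + 48.134 = 76.660 sabins.
Reduction = 10 log₁₀(A_after/A_before) = 10 log₁₀(2.6874) = 4.3 dB.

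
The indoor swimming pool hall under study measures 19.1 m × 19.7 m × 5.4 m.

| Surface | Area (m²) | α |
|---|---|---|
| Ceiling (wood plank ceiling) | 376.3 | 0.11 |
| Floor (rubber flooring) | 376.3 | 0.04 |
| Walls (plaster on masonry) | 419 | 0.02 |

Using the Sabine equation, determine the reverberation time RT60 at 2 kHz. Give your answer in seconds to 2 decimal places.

5.05 s

Total absorption A = 376.3*0.11 + 376.3*0.04 + 419*0.02
  = 41.393 + 15.052 + 8.380 = 64.825 m² sabins.
Volume V = 19.1 × 19.7 × 5.4 = 2031.858 m³.
Sabine: RT60 = 0.161 × 2031.858 / 64.825 = 5.05 s.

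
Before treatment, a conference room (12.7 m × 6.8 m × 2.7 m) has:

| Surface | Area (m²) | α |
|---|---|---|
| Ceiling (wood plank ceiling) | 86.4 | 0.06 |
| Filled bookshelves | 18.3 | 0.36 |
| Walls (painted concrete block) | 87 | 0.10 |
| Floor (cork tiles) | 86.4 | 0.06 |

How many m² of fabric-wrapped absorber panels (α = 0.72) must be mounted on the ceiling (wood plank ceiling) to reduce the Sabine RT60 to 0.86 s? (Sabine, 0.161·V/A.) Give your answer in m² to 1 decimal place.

A₁ = Σ Sᵢαᵢ = 86.4×0.06 + 18.3×0.36 + 87×0.10 + 86.4×0.06 = 25.656 sabins.
V = 233.172 m³. Target absorption A₂ = 0.161 × 233.172 / 0.86 = 43.652 sabins.
Absorption to add: 43.652 − 25.656 = 17.996 sabins.
Net gain per m²: Δα = 0.72 − 0.06 = 0.66.
Area = ΔA/Δα = 17.996/0.66 = 27.3 m².

27.3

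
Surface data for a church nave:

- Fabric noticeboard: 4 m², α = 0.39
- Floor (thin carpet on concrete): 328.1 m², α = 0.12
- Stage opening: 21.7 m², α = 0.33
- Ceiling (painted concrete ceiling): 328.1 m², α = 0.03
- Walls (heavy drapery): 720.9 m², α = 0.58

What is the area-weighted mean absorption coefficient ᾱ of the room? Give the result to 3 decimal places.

0.339

Total surface area S = 1402.8 m².
A = 4·0.39 + 328.1·0.12 + 21.7·0.33 + 328.1·0.03 + 720.9·0.58 = 476.058 sabins.
ᾱ = A/S = 0.339.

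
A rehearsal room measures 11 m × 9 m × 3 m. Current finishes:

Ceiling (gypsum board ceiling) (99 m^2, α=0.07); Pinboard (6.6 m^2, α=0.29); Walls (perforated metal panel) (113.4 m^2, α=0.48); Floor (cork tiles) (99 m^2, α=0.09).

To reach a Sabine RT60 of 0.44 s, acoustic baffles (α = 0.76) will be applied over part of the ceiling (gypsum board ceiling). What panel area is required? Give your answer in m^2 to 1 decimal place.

52.9

A₁ = Σ Sᵢαᵢ = 99×0.07 + 6.6×0.29 + 113.4×0.48 + 99×0.09 = 72.186 sabins.
V = 297 m³. Target absorption A₂ = 0.161 × 297 / 0.44 = 108.675 sabins.
ΔA needed = 108.675 − 72.186 = 36.489 sabins.
Net gain per m^2: Δα = 0.76 − 0.07 = 0.69.
Area = ΔA/Δα = 36.489/0.69 = 52.9 m^2.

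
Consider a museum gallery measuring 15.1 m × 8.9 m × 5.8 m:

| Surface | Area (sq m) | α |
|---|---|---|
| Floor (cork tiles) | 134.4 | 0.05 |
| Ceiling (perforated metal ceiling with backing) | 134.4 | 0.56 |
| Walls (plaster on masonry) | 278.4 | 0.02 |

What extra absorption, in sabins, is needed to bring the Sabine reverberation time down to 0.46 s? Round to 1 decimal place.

185.3 sabins

Summing Sᵢαᵢ: 6.720 + 75.264 + 5.568 → A₁ = 87.552 sabins.
Target A₂ = 0.161·779.462/0.46 = 272.812 sabins (V = 779.462 m³).
Shortfall: 272.812 − 87.552 = 185.3 sabins.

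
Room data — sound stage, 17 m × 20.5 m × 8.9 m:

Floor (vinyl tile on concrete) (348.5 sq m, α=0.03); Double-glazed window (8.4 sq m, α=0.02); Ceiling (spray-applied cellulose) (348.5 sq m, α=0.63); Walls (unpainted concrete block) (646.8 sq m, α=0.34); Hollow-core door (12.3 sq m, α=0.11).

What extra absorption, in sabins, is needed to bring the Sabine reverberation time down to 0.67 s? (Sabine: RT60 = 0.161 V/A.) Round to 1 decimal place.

293.9 sabins

Total absorption A₁ = 348.5*0.03 + 8.4*0.02 + 348.5*0.63 + 646.8*0.34 + 12.3*0.11
  = 10.455 + 0.168 + 219.555 + 219.912 + 1.353 = 451.443 sq m sabins.
V = 3101.65 m³. Required absorption A₂ = 0.161 × 3101.65 / 0.67 = 745.322 sabins.
Additional absorption ΔA = 745.322 − 451.443 = 293.9 sabins.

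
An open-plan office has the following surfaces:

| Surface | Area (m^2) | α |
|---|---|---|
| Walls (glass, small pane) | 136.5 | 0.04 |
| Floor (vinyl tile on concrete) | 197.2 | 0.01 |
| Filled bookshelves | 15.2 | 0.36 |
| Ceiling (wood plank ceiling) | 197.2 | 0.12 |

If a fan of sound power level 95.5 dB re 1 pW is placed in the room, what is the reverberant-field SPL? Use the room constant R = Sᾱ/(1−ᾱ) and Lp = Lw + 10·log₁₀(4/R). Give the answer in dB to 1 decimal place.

85.6 dB

Σ(Sᵢαᵢ) = 136.5·0.04 + 197.2·0.01 + 15.2·0.36 + 197.2·0.12 = 36.568; total area S = 546.1 m^2.
ᾱ = 0.0670, so room constant R = A/(1−ᾱ) = 39.194 m^2.
Lp = 95.5 + 10·log₁₀(4/39.194) = 95.5 + (-9.91) = 85.6 dB.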